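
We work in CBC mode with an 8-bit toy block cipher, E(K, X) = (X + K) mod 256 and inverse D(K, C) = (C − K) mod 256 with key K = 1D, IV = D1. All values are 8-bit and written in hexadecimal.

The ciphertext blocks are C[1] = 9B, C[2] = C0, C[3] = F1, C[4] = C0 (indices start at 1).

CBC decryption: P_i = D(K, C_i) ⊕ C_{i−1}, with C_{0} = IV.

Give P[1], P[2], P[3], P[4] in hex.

P[1] = AF, P[2] = 38, P[3] = 14, P[4] = 52

P[1]: D(K, 9B) = 7E; 7E ⊕ D1 = AF.
P[2]: D(K, C0) = A3; A3 ⊕ 9B = 38.
P[3]: D(K, F1) = D4; D4 ⊕ C0 = 14.
P[4]: D(K, C0) = A3; A3 ⊕ F1 = 52.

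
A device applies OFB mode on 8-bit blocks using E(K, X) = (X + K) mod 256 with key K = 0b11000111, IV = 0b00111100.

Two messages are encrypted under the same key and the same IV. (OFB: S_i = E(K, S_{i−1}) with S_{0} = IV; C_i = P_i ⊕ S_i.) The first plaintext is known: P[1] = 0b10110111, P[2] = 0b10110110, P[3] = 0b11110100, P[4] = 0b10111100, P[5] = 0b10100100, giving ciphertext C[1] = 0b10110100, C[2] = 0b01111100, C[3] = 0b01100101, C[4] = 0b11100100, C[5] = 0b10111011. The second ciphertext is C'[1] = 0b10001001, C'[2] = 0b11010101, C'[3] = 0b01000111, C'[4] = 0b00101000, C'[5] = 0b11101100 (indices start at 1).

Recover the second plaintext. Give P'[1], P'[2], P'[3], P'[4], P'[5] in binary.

P'[1] = 0b10001010, P'[2] = 0b00011111, P'[3] = 0b11010110, P'[4] = 0b01110000, P'[5] = 0b11110011

In OFB with a reused IV, both messages share the same keystream S_i, so C_i ⊕ C'_i = P_i ⊕ P'_i and thus P'_i = P_i ⊕ C_i ⊕ C'_i.
P'[1]: 0b10110111 ⊕ 0b10110100 ⊕ 0b10001001 = 0b10001010.
P'[2]: 0b10110110 ⊕ 0b01111100 ⊕ 0b11010101 = 0b00011111.
P'[3]: 0b11110100 ⊕ 0b01100101 ⊕ 0b01000111 = 0b11010110.
P'[4]: 0b10111100 ⊕ 0b11100100 ⊕ 0b00101000 = 0b01110000.
P'[5]: 0b10100100 ⊕ 0b10111011 ⊕ 0b11101100 = 0b11110011.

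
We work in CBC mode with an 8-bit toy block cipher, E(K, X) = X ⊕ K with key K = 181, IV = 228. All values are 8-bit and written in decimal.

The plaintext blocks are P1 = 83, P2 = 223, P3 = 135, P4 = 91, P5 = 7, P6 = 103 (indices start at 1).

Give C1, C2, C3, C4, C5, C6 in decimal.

CBC encryption: C_i = E(K, P_i ⊕ C_{i−1}), with C_{0} = IV.
C1: P1 ⊕ 228 = 183; E(K, 183) = 2.
C2: P2 ⊕ 2 = 221; E(K, 221) = 104.
C3: P3 ⊕ 104 = 239; E(K, 239) = 90.
C4: P4 ⊕ 90 = 1; E(K, 1) = 180.
C5: P5 ⊕ 180 = 179; E(K, 179) = 6.
C6: P6 ⊕ 6 = 97; E(K, 97) = 212.

C1 = 2, C2 = 104, C3 = 90, C4 = 180, C5 = 6, C6 = 212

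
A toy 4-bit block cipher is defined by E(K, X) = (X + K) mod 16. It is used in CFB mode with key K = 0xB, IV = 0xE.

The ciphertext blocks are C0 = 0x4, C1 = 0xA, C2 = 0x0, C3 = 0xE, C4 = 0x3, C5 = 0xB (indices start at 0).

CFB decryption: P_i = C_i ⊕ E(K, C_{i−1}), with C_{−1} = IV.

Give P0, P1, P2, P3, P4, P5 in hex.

P0 = 0xD, P1 = 0x5, P2 = 0x5, P3 = 0x5, P4 = 0xA, P5 = 0x5

P0: E(K, 0xE) = 0x9; 0x4 ⊕ 0x9 = 0xD.
P1: E(K, 0x4) = 0xF; 0xA ⊕ 0xF = 0x5.
P2: E(K, 0xA) = 0x5; 0x0 ⊕ 0x5 = 0x5.
P3: E(K, 0x0) = 0xB; 0xE ⊕ 0xB = 0x5.
P4: E(K, 0xE) = 0x9; 0x3 ⊕ 0x9 = 0xA.
P5: E(K, 0x3) = 0xE; 0xB ⊕ 0xE = 0x5.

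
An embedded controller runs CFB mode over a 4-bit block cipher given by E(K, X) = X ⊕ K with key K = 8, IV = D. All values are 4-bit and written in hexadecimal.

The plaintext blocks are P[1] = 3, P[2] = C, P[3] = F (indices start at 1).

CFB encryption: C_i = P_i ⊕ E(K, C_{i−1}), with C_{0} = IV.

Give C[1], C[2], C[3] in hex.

C[1]: E(K, D) = 5; 3 ⊕ 5 = 6.
C[2]: E(K, 6) = E; C ⊕ E = 2.
C[3]: E(K, 2) = A; F ⊕ A = 5.

C[1] = 6, C[2] = 2, C[3] = 5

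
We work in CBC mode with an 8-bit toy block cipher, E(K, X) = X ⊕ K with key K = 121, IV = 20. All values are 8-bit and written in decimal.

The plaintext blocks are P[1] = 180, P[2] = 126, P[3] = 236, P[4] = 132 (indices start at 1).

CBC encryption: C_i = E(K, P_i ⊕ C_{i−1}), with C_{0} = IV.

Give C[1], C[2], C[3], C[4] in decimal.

C[1] = 217, C[2] = 222, C[3] = 75, C[4] = 182

C[1]: P[1] ⊕ 20 = 160; E(K, 160) = 217.
C[2]: P[2] ⊕ 217 = 167; E(K, 167) = 222.
C[3]: P[3] ⊕ 222 = 50; E(K, 50) = 75.
C[4]: P[4] ⊕ 75 = 207; E(K, 207) = 182.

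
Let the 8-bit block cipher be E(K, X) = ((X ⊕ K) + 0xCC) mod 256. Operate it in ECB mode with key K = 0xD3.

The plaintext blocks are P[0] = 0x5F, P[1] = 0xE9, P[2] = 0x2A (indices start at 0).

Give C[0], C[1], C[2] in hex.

ECB encryption: C_i = E(K, P_i).
C[0]: E(K, 0x5F) = 0x58.
C[1]: E(K, 0xE9) = 0x06.
C[2]: E(K, 0x2A) = 0xC5.

C[0] = 0x58, C[1] = 0x06, C[2] = 0xC5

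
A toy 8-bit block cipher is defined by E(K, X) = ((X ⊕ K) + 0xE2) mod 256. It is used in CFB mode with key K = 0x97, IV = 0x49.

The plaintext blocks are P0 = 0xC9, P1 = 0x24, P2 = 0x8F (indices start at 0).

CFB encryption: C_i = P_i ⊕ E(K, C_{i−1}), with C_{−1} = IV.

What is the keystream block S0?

0xC0

C0: E(K, 0x49) = 0xC0; 0xC9 ⊕ 0xC0 = 0x09.
So S0 = 0xC0.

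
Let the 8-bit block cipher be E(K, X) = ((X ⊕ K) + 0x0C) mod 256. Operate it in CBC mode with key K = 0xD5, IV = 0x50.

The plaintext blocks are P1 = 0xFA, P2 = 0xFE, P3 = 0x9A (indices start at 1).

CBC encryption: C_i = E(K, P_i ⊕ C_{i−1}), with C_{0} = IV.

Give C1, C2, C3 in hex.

C1: P1 ⊕ 0x50 = 0xAA; E(K, 0xAA) = 0x8B.
C2: P2 ⊕ 0x8B = 0x75; E(K, 0x75) = 0xAC.
C3: P3 ⊕ 0xAC = 0x36; E(K, 0x36) = 0xEF.

C1 = 0x8B, C2 = 0xAC, C3 = 0xEF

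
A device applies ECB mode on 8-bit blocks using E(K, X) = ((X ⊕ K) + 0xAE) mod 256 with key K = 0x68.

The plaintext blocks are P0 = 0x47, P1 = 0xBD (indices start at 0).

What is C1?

ECB encryption: C_i = E(K, P_i).
C1: E(K, 0xBD) = 0x83.

C1 = 0x83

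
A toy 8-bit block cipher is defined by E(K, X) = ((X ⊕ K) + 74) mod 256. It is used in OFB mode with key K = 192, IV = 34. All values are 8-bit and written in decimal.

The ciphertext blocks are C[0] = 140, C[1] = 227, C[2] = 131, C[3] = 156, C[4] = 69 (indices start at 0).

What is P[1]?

OFB decryption: S_i = E(K, S_{i−1}) with S_{−1} = IV; P_i = C_i ⊕ S_i.
P[0]: S = E(K, 34) = 44; 140 ⊕ 44 = 160.
P[1]: S = E(K, 44) = 54; 227 ⊕ 54 = 213.

P[1] = 213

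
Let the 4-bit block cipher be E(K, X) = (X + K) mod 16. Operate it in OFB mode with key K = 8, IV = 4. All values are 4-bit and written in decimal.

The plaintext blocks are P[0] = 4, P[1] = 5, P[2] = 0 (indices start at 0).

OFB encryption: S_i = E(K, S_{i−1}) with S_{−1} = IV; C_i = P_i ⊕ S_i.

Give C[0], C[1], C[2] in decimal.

C[0]: S = E(K, 4) = 12; 4 ⊕ 12 = 8.
C[1]: S = E(K, 12) = 4; 5 ⊕ 4 = 1.
C[2]: S = E(K, 4) = 12; 0 ⊕ 12 = 12.

C[0] = 8, C[1] = 1, C[2] = 12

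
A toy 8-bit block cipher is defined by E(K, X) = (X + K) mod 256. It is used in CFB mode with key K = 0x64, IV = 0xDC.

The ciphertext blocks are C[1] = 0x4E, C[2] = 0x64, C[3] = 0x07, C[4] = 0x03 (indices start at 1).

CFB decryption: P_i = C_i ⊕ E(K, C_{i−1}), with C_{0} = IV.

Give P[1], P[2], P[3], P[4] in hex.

P[1] = 0x0E, P[2] = 0xD6, P[3] = 0xCF, P[4] = 0x68

P[1]: E(K, 0xDC) = 0x40; 0x4E ⊕ 0x40 = 0x0E.
P[2]: E(K, 0x4E) = 0xB2; 0x64 ⊕ 0xB2 = 0xD6.
P[3]: E(K, 0x64) = 0xC8; 0x07 ⊕ 0xC8 = 0xCF.
P[4]: E(K, 0x07) = 0x6B; 0x03 ⊕ 0x6B = 0x68.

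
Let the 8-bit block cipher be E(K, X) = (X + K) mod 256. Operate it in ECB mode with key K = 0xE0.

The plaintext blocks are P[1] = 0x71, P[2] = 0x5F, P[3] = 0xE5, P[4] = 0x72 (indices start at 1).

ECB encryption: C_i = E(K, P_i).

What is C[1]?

C[1] = 0x51

C[1]: E(K, 0x71) = 0x51.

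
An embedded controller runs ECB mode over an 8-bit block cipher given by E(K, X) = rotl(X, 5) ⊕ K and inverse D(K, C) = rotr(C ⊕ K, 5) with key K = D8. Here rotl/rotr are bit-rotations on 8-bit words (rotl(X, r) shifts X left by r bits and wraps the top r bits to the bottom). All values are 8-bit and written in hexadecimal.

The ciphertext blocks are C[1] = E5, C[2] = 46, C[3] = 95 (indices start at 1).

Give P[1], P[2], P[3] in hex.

ECB decryption: P_i = D(K, C_i).
P[1]: D(K, E5) = E9.
P[2]: D(K, 46) = F4.
P[3]: D(K, 95) = 6A.

P[1] = E9, P[2] = F4, P[3] = 6A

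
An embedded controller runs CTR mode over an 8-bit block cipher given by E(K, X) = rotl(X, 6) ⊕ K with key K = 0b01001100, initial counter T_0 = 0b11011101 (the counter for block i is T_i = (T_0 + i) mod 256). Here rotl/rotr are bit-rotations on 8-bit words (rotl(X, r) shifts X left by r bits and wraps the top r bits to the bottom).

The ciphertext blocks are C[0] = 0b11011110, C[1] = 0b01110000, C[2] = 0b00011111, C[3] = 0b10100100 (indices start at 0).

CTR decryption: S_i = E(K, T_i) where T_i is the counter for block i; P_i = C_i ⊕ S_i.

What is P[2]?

P[2] = 0b10100100

P[2]: T = 0b11011111, S = E(K, T) = 0b10111011; 0b00011111 ⊕ 0b10111011 = 0b10100100.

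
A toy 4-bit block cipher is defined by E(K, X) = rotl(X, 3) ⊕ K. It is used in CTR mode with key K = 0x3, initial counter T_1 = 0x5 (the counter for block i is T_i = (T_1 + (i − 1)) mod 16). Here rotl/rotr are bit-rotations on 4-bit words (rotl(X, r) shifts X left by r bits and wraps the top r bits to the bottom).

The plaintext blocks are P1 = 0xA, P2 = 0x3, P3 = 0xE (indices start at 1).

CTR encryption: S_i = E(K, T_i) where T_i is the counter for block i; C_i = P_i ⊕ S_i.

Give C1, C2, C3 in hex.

C1: T = 0x5, S = E(K, T) = 0x9; 0xA ⊕ 0x9 = 0x3.
C2: T = 0x6, S = E(K, T) = 0x0; 0x3 ⊕ 0x0 = 0x3.
C3: T = 0x7, S = E(K, T) = 0x8; 0xE ⊕ 0x8 = 0x6.

C1 = 0x3, C2 = 0x3, C3 = 0x6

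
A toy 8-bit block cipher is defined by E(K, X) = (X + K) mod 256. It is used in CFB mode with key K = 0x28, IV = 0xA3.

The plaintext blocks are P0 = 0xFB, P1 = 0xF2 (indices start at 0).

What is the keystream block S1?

CFB encryption: C_i = P_i ⊕ E(K, C_{i−1}), with C_{−1} = IV.
C0: E(K, 0xA3) = 0xCB; 0xFB ⊕ 0xCB = 0x30.
C1: E(K, 0x30) = 0x58; 0xF2 ⊕ 0x58 = 0xAA.
So S1 = 0x58.

0x58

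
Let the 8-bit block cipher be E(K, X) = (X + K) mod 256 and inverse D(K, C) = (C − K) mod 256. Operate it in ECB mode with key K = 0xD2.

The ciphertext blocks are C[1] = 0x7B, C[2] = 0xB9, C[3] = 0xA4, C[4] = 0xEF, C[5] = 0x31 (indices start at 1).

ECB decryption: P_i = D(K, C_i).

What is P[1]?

P[1]: D(K, 0x7B) = 0xA9.

P[1] = 0xA9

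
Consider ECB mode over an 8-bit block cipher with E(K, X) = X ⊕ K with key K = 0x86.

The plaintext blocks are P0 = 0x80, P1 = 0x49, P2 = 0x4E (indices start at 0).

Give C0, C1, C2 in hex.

C0 = 0x06, C1 = 0xCF, C2 = 0xC8

ECB encryption: C_i = E(K, P_i).
C0: E(K, 0x80) = 0x06.
C1: E(K, 0x49) = 0xCF.
C2: E(K, 0x4E) = 0xC8.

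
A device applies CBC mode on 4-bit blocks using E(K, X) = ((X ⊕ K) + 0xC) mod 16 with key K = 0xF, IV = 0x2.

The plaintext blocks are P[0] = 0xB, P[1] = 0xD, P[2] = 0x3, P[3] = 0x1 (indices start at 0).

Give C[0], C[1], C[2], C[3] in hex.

C[0] = 0x2, C[1] = 0xC, C[2] = 0xC, C[3] = 0xE

CBC encryption: C_i = E(K, P_i ⊕ C_{i−1}), with C_{−1} = IV.
C[0]: P[0] ⊕ 0x2 = 0x9; E(K, 0x9) = 0x2.
C[1]: P[1] ⊕ 0x2 = 0xF; E(K, 0xF) = 0xC.
C[2]: P[2] ⊕ 0xC = 0xF; E(K, 0xF) = 0xC.
C[3]: P[3] ⊕ 0xC = 0xD; E(K, 0xD) = 0xE.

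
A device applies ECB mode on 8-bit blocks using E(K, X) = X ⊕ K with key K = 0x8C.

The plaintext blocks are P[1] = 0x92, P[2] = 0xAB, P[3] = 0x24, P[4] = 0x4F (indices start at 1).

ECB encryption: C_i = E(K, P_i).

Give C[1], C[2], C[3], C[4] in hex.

C[1] = 0x1E, C[2] = 0x27, C[3] = 0xA8, C[4] = 0xC3

C[1]: E(K, 0x92) = 0x1E.
C[2]: E(K, 0xAB) = 0x27.
C[3]: E(K, 0x24) = 0xA8.
C[4]: E(K, 0x4F) = 0xC3.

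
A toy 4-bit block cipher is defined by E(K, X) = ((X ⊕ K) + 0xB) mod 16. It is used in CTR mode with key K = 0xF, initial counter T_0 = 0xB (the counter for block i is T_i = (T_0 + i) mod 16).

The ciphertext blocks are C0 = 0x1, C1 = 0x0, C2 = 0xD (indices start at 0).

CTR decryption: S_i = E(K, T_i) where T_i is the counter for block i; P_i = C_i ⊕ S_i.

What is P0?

P0 = 0xE

P0: T = 0xB, S = E(K, T) = 0xF; 0x1 ⊕ 0xF = 0xE.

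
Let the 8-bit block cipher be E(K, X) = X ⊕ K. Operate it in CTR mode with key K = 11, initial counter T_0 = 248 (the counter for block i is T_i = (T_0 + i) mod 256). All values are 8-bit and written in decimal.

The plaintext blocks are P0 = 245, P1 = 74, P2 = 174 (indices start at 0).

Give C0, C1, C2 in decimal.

CTR encryption: S_i = E(K, T_i) where T_i is the counter for block i; C_i = P_i ⊕ S_i.
C0: T = 248, S = E(K, T) = 243; 245 ⊕ 243 = 6.
C1: T = 249, S = E(K, T) = 242; 74 ⊕ 242 = 184.
C2: T = 250, S = E(K, T) = 241; 174 ⊕ 241 = 95.

C0 = 6, C1 = 184, C2 = 95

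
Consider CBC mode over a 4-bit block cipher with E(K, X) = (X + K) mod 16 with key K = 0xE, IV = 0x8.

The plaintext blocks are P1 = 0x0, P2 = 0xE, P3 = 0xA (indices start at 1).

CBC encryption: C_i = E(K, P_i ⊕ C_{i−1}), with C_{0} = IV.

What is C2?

C1: P1 ⊕ 0x8 = 0x8; E(K, 0x8) = 0x6.
C2: P2 ⊕ 0x6 = 0x8; E(K, 0x8) = 0x6.

C2 = 0x6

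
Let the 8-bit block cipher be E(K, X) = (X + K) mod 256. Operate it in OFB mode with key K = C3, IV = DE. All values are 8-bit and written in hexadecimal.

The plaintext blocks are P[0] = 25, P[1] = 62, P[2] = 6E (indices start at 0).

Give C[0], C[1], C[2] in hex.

OFB encryption: S_i = E(K, S_{i−1}) with S_{−1} = IV; C_i = P_i ⊕ S_i.
C[0]: S = E(K, DE) = A1; 25 ⊕ A1 = 84.
C[1]: S = E(K, A1) = 64; 62 ⊕ 64 = 06.
C[2]: S = E(K, 64) = 27; 6E ⊕ 27 = 49.

C[0] = 84, C[1] = 06, C[2] = 49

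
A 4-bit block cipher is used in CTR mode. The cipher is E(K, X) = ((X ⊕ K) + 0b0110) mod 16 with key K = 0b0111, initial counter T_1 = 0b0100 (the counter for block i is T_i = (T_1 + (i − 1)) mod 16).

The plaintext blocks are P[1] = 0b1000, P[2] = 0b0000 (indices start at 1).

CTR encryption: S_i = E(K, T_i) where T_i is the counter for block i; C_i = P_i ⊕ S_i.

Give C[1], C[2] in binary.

C[1] = 0b0001, C[2] = 0b1000

C[1]: T = 0b0100, S = E(K, T) = 0b1001; 0b1000 ⊕ 0b1001 = 0b0001.
C[2]: T = 0b0101, S = E(K, T) = 0b1000; 0b0000 ⊕ 0b1000 = 0b1000.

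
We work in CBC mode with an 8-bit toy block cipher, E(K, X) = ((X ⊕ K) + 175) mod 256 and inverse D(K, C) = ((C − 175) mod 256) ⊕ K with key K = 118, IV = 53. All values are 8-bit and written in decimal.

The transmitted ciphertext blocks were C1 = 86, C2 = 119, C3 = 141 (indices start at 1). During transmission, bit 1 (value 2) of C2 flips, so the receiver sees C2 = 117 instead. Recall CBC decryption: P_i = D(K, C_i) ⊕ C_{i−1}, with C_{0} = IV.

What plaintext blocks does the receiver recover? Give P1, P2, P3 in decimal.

P1 = 228, P2 = 230, P3 = 221

Only C2 changed, to 117. In CBC, a change in C_i garbles P_i and flips the same bit in P_{i+1}. Decrypting the received ciphertext:
P1: D(K, 86) = 209; 209 ⊕ 53 = 228.
P2: D(K, 117) = 176; 176 ⊕ 86 = 230.
P3: D(K, 141) = 168; 168 ⊕ 117 = 221.
Blocks that differ from the original plaintext: P2, P3.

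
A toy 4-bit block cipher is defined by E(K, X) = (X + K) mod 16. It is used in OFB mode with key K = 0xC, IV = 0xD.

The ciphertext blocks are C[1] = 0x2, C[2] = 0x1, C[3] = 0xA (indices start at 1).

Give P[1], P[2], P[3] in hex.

OFB decryption: S_i = E(K, S_{i−1}) with S_{0} = IV; P_i = C_i ⊕ S_i.
P[1]: S = E(K, 0xD) = 0x9; 0x2 ⊕ 0x9 = 0xB.
P[2]: S = E(K, 0x9) = 0x5; 0x1 ⊕ 0x5 = 0x4.
P[3]: S = E(K, 0x5) = 0x1; 0xA ⊕ 0x1 = 0xB.

P[1] = 0xB, P[2] = 0x4, P[3] = 0xB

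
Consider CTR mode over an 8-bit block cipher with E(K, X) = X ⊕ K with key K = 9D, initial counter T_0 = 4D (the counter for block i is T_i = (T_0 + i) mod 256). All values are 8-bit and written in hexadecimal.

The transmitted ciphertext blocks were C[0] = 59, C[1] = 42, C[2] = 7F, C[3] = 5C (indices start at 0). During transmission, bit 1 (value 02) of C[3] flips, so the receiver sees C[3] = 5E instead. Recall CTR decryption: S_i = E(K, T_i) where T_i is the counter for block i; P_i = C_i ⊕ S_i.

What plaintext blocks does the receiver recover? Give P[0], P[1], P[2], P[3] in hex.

P[0] = 89, P[1] = 91, P[2] = AD, P[3] = 93

Only C[3] changed, to 5E. In CTR, a change in C_i flips the same bit in P_i only; the keystream is unaffected. Decrypting the received ciphertext:
P[0]: T = 4D, S = E(K, T) = D0; 59 ⊕ D0 = 89.
P[1]: T = 4E, S = E(K, T) = D3; 42 ⊕ D3 = 91.
P[2]: T = 4F, S = E(K, T) = D2; 7F ⊕ D2 = AD.
P[3]: T = 50, S = E(K, T) = CD; 5E ⊕ CD = 93.
Blocks that differ from the original plaintext: P[3].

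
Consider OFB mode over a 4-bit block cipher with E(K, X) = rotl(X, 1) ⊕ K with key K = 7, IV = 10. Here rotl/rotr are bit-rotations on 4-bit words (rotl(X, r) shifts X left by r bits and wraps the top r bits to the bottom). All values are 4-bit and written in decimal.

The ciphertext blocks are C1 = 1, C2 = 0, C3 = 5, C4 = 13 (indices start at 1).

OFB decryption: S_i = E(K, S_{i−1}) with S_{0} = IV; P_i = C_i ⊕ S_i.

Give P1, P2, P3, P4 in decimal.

P1: S = E(K, 10) = 2; 1 ⊕ 2 = 3.
P2: S = E(K, 2) = 3; 0 ⊕ 3 = 3.
P3: S = E(K, 3) = 1; 5 ⊕ 1 = 4.
P4: S = E(K, 1) = 5; 13 ⊕ 5 = 8.

P1 = 3, P2 = 3, P3 = 4, P4 = 8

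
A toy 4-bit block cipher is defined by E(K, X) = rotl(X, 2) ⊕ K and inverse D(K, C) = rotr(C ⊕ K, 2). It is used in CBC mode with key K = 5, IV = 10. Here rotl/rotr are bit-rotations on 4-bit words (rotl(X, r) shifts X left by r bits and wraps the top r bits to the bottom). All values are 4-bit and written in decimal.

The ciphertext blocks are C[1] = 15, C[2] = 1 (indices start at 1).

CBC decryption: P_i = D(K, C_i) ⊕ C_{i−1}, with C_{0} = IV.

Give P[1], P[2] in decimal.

P[1]: D(K, 15) = 10; 10 ⊕ 10 = 0.
P[2]: D(K, 1) = 1; 1 ⊕ 15 = 14.

P[1] = 0, P[2] = 14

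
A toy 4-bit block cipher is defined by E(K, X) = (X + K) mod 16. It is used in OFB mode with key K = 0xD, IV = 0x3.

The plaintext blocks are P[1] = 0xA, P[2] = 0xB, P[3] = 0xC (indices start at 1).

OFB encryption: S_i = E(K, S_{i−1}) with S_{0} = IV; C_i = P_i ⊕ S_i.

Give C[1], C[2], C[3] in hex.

C[1] = 0xA, C[2] = 0x6, C[3] = 0x6

C[1]: S = E(K, 0x3) = 0x0; 0xA ⊕ 0x0 = 0xA.
C[2]: S = E(K, 0x0) = 0xD; 0xB ⊕ 0xD = 0x6.
C[3]: S = E(K, 0xD) = 0xA; 0xC ⊕ 0xA = 0x6.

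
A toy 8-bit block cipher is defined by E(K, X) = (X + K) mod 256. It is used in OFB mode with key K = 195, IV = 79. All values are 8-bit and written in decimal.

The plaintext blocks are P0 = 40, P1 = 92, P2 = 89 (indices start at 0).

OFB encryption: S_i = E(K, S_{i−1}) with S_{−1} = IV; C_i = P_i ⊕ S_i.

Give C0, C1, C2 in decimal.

C0: S = E(K, 79) = 18; 40 ⊕ 18 = 58.
C1: S = E(K, 18) = 213; 92 ⊕ 213 = 137.
C2: S = E(K, 213) = 152; 89 ⊕ 152 = 193.

C0 = 58, C1 = 137, C2 = 193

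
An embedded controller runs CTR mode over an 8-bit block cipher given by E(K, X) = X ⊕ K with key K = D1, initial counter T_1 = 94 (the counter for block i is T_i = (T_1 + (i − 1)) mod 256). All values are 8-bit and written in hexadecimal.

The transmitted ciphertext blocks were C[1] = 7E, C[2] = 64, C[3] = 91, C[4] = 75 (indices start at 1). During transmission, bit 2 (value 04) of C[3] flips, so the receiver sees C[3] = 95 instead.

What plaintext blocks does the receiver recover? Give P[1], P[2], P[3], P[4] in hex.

P[1] = 3B, P[2] = 20, P[3] = D2, P[4] = 33

CTR decryption: S_i = E(K, T_i) where T_i is the counter for block i; P_i = C_i ⊕ S_i.
Only C[3] changed, to 95. In CTR, a change in C_i flips the same bit in P_i only; the keystream is unaffected. Decrypting the received ciphertext:
P[1]: T = 94, S = E(K, T) = 45; 7E ⊕ 45 = 3B.
P[2]: T = 95, S = E(K, T) = 44; 64 ⊕ 44 = 20.
P[3]: T = 96, S = E(K, T) = 47; 95 ⊕ 47 = D2.
P[4]: T = 97, S = E(K, T) = 46; 75 ⊕ 46 = 33.
Blocks that differ from the original plaintext: P[3].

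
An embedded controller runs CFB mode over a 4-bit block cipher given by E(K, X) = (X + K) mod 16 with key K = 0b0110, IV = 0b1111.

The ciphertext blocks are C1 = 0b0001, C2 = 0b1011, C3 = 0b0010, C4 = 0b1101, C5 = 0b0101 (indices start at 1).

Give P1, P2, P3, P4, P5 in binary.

CFB decryption: P_i = C_i ⊕ E(K, C_{i−1}), with C_{0} = IV.
P1: E(K, 0b1111) = 0b0101; 0b0001 ⊕ 0b0101 = 0b0100.
P2: E(K, 0b0001) = 0b0111; 0b1011 ⊕ 0b0111 = 0b1100.
P3: E(K, 0b1011) = 0b0001; 0b0010 ⊕ 0b0001 = 0b0011.
P4: E(K, 0b0010) = 0b1000; 0b1101 ⊕ 0b1000 = 0b0101.
P5: E(K, 0b1101) = 0b0011; 0b0101 ⊕ 0b0011 = 0b0110.

P1 = 0b0100, P2 = 0b1100, P3 = 0b0011, P4 = 0b0101, P5 = 0b0110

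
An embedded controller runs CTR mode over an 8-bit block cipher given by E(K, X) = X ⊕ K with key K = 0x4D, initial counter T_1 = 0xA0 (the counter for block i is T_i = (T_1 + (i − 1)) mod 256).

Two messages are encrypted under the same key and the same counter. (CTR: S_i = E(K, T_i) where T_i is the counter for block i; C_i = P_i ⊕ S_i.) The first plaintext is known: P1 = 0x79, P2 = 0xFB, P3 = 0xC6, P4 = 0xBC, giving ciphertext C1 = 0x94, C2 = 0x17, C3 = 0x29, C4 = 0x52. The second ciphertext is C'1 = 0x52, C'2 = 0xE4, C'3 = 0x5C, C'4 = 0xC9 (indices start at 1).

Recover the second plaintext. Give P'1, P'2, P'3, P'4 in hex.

P'1 = 0xBF, P'2 = 0x08, P'3 = 0xB3, P'4 = 0x27

In CTR with a reused counter, both messages share the same keystream S_i, so C_i ⊕ C'_i = P_i ⊕ P'_i and thus P'_i = P_i ⊕ C_i ⊕ C'_i.
P'1: 0x79 ⊕ 0x94 ⊕ 0x52 = 0xBF.
P'2: 0xFB ⊕ 0x17 ⊕ 0xE4 = 0x08.
P'3: 0xC6 ⊕ 0x29 ⊕ 0x5C = 0xB3.
P'4: 0xBC ⊕ 0x52 ⊕ 0xC9 = 0x27.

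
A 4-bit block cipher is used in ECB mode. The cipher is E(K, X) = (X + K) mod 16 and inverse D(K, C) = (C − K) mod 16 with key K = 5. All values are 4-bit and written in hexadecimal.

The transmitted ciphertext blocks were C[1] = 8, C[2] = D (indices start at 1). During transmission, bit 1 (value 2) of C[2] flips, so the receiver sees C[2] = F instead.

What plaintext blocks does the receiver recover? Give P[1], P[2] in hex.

P[1] = 3, P[2] = A

ECB decryption: P_i = D(K, C_i).
Only C[2] changed, to F. In ECB, a change in C_i affects only P_i. Decrypting the received ciphertext:
P[1]: D(K, 8) = 3.
P[2]: D(K, F) = A.
Blocks that differ from the original plaintext: P[2].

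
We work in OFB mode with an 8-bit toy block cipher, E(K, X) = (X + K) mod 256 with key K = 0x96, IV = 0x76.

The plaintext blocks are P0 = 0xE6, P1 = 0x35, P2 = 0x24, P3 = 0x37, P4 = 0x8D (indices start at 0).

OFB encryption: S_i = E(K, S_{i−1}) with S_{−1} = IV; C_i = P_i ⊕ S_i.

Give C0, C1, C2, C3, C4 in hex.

C0 = 0xEA, C1 = 0x97, C2 = 0x1C, C3 = 0xF9, C4 = 0xE9

C0: S = E(K, 0x76) = 0x0C; 0xE6 ⊕ 0x0C = 0xEA.
C1: S = E(K, 0x0C) = 0xA2; 0x35 ⊕ 0xA2 = 0x97.
C2: S = E(K, 0xA2) = 0x38; 0x24 ⊕ 0x38 = 0x1C.
C3: S = E(K, 0x38) = 0xCE; 0x37 ⊕ 0xCE = 0xF9.
C4: S = E(K, 0xCE) = 0x64; 0x8D ⊕ 0x64 = 0xE9.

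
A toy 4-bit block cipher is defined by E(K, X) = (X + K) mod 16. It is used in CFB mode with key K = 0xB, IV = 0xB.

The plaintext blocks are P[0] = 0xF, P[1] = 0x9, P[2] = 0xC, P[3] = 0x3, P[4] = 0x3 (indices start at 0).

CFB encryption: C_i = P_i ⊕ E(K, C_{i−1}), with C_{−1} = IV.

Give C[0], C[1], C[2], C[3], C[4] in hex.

C[0]: E(K, 0xB) = 0x6; 0xF ⊕ 0x6 = 0x9.
C[1]: E(K, 0x9) = 0x4; 0x9 ⊕ 0x4 = 0xD.
C[2]: E(K, 0xD) = 0x8; 0xC ⊕ 0x8 = 0x4.
C[3]: E(K, 0x4) = 0xF; 0x3 ⊕ 0xF = 0xC.
C[4]: E(K, 0xC) = 0x7; 0x3 ⊕ 0x7 = 0x4.

C[0] = 0x9, C[1] = 0xD, C[2] = 0x4, C[3] = 0xC, C[4] = 0x4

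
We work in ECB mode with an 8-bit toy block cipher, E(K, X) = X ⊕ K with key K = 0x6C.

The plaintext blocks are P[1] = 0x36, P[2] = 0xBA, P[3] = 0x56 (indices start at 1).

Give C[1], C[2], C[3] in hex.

ECB encryption: C_i = E(K, P_i).
C[1]: E(K, 0x36) = 0x5A.
C[2]: E(K, 0xBA) = 0xD6.
C[3]: E(K, 0x56) = 0x3A.

C[1] = 0x5A, C[2] = 0xD6, C[3] = 0x3A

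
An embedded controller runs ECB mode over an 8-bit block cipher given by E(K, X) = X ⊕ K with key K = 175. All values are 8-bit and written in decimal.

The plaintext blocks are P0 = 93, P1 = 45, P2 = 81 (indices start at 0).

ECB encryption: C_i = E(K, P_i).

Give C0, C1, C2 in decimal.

C0 = 242, C1 = 130, C2 = 254

C0: E(K, 93) = 242.
C1: E(K, 45) = 130.
C2: E(K, 81) = 254.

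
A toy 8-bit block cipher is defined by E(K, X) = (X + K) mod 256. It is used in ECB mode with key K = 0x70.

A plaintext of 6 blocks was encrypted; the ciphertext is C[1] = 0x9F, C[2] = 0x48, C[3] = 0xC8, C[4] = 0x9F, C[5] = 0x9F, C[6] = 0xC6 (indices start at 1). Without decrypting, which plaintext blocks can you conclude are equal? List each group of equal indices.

ECB encrypts each block independently with the same key, so equal ciphertext blocks imply equal plaintext blocks.
C[1] = C[4] = C[5] = 0x9F, so P[1] = P[4] = P[5].

P[1] = P[4] = P[5]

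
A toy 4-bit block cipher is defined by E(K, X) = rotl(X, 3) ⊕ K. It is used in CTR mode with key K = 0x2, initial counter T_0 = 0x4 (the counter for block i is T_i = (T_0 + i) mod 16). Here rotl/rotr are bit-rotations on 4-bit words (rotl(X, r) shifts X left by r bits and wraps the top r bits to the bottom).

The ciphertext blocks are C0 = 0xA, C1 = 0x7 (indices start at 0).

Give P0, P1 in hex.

P0 = 0xA, P1 = 0xF

CTR decryption: S_i = E(K, T_i) where T_i is the counter for block i; P_i = C_i ⊕ S_i.
P0: T = 0x4, S = E(K, T) = 0x0; 0xA ⊕ 0x0 = 0xA.
P1: T = 0x5, S = E(K, T) = 0x8; 0x7 ⊕ 0x8 = 0xF.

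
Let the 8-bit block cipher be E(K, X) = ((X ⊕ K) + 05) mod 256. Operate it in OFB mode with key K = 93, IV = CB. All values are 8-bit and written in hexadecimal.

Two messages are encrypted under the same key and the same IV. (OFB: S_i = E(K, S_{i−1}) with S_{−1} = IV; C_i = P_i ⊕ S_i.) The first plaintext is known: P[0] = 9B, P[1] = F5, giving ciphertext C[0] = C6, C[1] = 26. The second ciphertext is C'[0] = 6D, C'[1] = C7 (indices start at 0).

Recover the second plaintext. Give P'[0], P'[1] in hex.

P'[0] = 30, P'[1] = 14

In OFB with a reused IV, both messages share the same keystream S_i, so C_i ⊕ C'_i = P_i ⊕ P'_i and thus P'_i = P_i ⊕ C_i ⊕ C'_i.
P'[0]: 9B ⊕ C6 ⊕ 6D = 30.
P'[1]: F5 ⊕ 26 ⊕ C7 = 14.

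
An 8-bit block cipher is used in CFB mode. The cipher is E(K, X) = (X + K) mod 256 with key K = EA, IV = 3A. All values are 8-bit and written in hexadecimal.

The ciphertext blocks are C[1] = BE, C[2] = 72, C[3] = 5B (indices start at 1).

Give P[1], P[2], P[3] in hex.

P[1] = 9A, P[2] = DA, P[3] = 07

CFB decryption: P_i = C_i ⊕ E(K, C_{i−1}), with C_{0} = IV.
P[1]: E(K, 3A) = 24; BE ⊕ 24 = 9A.
P[2]: E(K, BE) = A8; 72 ⊕ A8 = DA.
P[3]: E(K, 72) = 5C; 5B ⊕ 5C = 07.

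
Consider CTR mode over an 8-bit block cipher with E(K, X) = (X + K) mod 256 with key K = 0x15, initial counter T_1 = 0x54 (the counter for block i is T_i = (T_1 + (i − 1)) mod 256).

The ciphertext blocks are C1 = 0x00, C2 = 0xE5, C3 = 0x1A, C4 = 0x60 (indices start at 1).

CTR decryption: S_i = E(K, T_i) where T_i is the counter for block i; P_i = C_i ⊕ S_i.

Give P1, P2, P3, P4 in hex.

P1: T = 0x54, S = E(K, T) = 0x69; 0x00 ⊕ 0x69 = 0x69.
P2: T = 0x55, S = E(K, T) = 0x6A; 0xE5 ⊕ 0x6A = 0x8F.
P3: T = 0x56, S = E(K, T) = 0x6B; 0x1A ⊕ 0x6B = 0x71.
P4: T = 0x57, S = E(K, T) = 0x6C; 0x60 ⊕ 0x6C = 0x0C.

P1 = 0x69, P2 = 0x8F, P3 = 0x71, P4 = 0x0C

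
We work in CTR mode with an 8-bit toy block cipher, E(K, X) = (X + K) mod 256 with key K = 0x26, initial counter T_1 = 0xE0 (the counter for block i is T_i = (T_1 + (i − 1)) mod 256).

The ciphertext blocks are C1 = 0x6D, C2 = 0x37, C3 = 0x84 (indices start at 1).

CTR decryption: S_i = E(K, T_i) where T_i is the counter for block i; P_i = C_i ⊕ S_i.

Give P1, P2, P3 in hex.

P1: T = 0xE0, S = E(K, T) = 0x06; 0x6D ⊕ 0x06 = 0x6B.
P2: T = 0xE1, S = E(K, T) = 0x07; 0x37 ⊕ 0x07 = 0x30.
P3: T = 0xE2, S = E(K, T) = 0x08; 0x84 ⊕ 0x08 = 0x8C.

P1 = 0x6B, P2 = 0x30, P3 = 0x8C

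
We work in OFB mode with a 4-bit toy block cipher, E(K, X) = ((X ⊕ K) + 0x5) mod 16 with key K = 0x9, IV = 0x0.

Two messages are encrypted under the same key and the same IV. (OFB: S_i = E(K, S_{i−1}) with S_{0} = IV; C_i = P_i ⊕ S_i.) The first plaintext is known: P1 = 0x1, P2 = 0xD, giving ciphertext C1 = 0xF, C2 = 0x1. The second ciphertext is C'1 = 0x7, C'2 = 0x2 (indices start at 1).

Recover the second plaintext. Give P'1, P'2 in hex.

In OFB with a reused IV, both messages share the same keystream S_i, so C_i ⊕ C'_i = P_i ⊕ P'_i and thus P'_i = P_i ⊕ C_i ⊕ C'_i.
P'1: 0x1 ⊕ 0xF ⊕ 0x7 = 0x9.
P'2: 0xD ⊕ 0x1 ⊕ 0x2 = 0xE.

P'1 = 0x9, P'2 = 0xE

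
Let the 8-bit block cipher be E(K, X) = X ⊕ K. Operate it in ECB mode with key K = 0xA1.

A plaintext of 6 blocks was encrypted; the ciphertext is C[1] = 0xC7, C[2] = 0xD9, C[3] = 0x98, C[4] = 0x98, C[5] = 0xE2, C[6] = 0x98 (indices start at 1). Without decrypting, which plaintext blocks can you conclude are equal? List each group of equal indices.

ECB encrypts each block independently with the same key, so equal ciphertext blocks imply equal plaintext blocks.
C[3] = C[4] = C[6] = 0x98, so P[3] = P[4] = P[6].

P[3] = P[4] = P[6]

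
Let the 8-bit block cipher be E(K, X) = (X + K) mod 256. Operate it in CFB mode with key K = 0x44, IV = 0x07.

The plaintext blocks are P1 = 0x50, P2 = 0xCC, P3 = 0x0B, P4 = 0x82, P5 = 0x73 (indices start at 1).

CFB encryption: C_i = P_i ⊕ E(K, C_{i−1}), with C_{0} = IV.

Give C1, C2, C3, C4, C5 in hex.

C1 = 0x1B, C2 = 0x93, C3 = 0xDC, C4 = 0xA2, C5 = 0x95

C1: E(K, 0x07) = 0x4B; 0x50 ⊕ 0x4B = 0x1B.
C2: E(K, 0x1B) = 0x5F; 0xCC ⊕ 0x5F = 0x93.
C3: E(K, 0x93) = 0xD7; 0x0B ⊕ 0xD7 = 0xDC.
C4: E(K, 0xDC) = 0x20; 0x82 ⊕ 0x20 = 0xA2.
C5: E(K, 0xA2) = 0xE6; 0x73 ⊕ 0xE6 = 0x95.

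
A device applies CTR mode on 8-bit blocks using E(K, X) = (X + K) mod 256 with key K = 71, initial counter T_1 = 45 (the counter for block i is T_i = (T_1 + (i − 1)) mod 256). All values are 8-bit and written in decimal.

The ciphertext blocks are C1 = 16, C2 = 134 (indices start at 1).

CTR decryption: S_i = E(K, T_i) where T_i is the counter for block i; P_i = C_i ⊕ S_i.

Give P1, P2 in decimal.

P1 = 100, P2 = 243

P1: T = 45, S = E(K, T) = 116; 16 ⊕ 116 = 100.
P2: T = 46, S = E(K, T) = 117; 134 ⊕ 117 = 243.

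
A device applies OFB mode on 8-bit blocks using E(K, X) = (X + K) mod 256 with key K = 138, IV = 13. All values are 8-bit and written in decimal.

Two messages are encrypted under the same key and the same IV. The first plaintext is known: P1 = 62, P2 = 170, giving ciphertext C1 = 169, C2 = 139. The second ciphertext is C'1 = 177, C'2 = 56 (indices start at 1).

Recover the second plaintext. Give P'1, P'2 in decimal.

P'1 = 38, P'2 = 25

In OFB with a reused IV, both messages share the same keystream S_i, so C_i ⊕ C'_i = P_i ⊕ P'_i and thus P'_i = P_i ⊕ C_i ⊕ C'_i.
P'1: 62 ⊕ 169 ⊕ 177 = 38.
P'2: 170 ⊕ 139 ⊕ 56 = 25.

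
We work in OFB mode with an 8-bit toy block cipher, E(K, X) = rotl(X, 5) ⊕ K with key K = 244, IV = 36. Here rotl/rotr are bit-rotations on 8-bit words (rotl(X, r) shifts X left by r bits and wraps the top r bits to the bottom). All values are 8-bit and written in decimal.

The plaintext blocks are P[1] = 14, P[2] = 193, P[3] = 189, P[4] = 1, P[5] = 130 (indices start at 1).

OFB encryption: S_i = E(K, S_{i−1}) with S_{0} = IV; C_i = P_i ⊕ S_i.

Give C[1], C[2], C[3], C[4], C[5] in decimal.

C[1]: S = E(K, 36) = 112; 14 ⊕ 112 = 126.
C[2]: S = E(K, 112) = 250; 193 ⊕ 250 = 59.
C[3]: S = E(K, 250) = 171; 189 ⊕ 171 = 22.
C[4]: S = E(K, 171) = 129; 1 ⊕ 129 = 128.
C[5]: S = E(K, 129) = 196; 130 ⊕ 196 = 70.

C[1] = 126, C[2] = 59, C[3] = 22, C[4] = 128, C[5] = 70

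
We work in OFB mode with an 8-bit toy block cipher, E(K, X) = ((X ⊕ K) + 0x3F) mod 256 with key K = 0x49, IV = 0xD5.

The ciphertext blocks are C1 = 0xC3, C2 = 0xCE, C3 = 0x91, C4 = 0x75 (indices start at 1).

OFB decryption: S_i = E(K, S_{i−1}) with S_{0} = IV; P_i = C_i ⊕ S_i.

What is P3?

P3 = 0x46

P1: S = E(K, 0xD5) = 0xDB; 0xC3 ⊕ 0xDB = 0x18.
P2: S = E(K, 0xDB) = 0xD1; 0xCE ⊕ 0xD1 = 0x1F.
P3: S = E(K, 0xD1) = 0xD7; 0x91 ⊕ 0xD7 = 0x46.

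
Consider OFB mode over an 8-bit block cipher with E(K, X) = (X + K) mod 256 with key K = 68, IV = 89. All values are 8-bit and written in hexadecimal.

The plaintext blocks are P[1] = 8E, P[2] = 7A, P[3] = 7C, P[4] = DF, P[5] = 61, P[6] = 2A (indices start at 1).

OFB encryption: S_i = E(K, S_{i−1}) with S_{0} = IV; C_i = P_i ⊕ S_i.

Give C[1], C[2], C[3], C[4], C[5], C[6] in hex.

C[1] = 7F, C[2] = 23, C[3] = BD, C[4] = F6, C[5] = F0, C[6] = D3

C[1]: S = E(K, 89) = F1; 8E ⊕ F1 = 7F.
C[2]: S = E(K, F1) = 59; 7A ⊕ 59 = 23.
C[3]: S = E(K, 59) = C1; 7C ⊕ C1 = BD.
C[4]: S = E(K, C1) = 29; DF ⊕ 29 = F6.
C[5]: S = E(K, 29) = 91; 61 ⊕ 91 = F0.
C[6]: S = E(K, 91) = F9; 2A ⊕ F9 = D3.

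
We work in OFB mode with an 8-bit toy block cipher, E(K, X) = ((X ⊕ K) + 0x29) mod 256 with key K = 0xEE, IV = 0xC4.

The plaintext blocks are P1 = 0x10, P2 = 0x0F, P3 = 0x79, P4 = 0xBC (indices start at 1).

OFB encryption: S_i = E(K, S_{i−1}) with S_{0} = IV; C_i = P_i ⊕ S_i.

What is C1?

C1 = 0x43

C1: S = E(K, 0xC4) = 0x53; 0x10 ⊕ 0x53 = 0x43.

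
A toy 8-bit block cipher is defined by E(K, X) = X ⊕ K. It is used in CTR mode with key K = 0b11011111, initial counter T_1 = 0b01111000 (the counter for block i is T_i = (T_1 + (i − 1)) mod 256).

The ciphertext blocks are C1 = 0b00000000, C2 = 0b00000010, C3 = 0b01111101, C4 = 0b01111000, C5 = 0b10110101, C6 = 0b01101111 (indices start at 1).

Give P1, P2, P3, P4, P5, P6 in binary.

CTR decryption: S_i = E(K, T_i) where T_i is the counter for block i; P_i = C_i ⊕ S_i.
P1: T = 0b01111000, S = E(K, T) = 0b10100111; 0b00000000 ⊕ 0b10100111 = 0b10100111.
P2: T = 0b01111001, S = E(K, T) = 0b10100110; 0b00000010 ⊕ 0b10100110 = 0b10100100.
P3: T = 0b01111010, S = E(K, T) = 0b10100101; 0b01111101 ⊕ 0b10100101 = 0b11011000.
P4: T = 0b01111011, S = E(K, T) = 0b10100100; 0b01111000 ⊕ 0b10100100 = 0b11011100.
P5: T = 0b01111100, S = E(K, T) = 0b10100011; 0b10110101 ⊕ 0b10100011 = 0b00010110.
P6: T = 0b01111101, S = E(K, T) = 0b10100010; 0b01101111 ⊕ 0b10100010 = 0b11001101.

P1 = 0b10100111, P2 = 0b10100100, P3 = 0b11011000, P4 = 0b11011100, P5 = 0b00010110, P6 = 0b11001101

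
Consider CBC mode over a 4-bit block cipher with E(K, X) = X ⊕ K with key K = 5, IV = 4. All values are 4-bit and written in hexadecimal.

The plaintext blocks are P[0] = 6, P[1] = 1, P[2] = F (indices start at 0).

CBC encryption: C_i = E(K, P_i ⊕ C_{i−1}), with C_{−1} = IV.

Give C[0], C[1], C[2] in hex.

C[0]: P[0] ⊕ 4 = 2; E(K, 2) = 7.
C[1]: P[1] ⊕ 7 = 6; E(K, 6) = 3.
C[2]: P[2] ⊕ 3 = C; E(K, C) = 9.

C[0] = 7, C[1] = 3, C[2] = 9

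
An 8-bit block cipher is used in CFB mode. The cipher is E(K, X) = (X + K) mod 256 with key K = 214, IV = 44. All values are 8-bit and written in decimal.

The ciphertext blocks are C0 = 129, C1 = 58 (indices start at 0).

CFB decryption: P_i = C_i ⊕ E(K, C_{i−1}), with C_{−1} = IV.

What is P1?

P1: E(K, 129) = 87; 58 ⊕ 87 = 109.

P1 = 109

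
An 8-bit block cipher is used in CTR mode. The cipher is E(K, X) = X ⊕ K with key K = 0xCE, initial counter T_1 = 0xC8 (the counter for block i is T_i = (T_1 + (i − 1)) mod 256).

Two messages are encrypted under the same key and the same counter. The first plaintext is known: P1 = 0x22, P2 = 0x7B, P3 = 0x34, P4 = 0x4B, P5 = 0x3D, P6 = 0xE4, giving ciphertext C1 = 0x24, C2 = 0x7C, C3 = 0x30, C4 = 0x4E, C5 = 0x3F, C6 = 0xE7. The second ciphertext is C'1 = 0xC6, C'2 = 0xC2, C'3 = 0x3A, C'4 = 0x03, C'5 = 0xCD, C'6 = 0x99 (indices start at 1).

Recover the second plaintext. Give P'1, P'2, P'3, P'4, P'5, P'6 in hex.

In CTR with a reused counter, both messages share the same keystream S_i, so C_i ⊕ C'_i = P_i ⊕ P'_i and thus P'_i = P_i ⊕ C_i ⊕ C'_i.
P'1: 0x22 ⊕ 0x24 ⊕ 0xC6 = 0xC0.
P'2: 0x7B ⊕ 0x7C ⊕ 0xC2 = 0xC5.
P'3: 0x34 ⊕ 0x30 ⊕ 0x3A = 0x3E.
P'4: 0x4B ⊕ 0x4E ⊕ 0x03 = 0x06.
P'5: 0x3D ⊕ 0x3F ⊕ 0xCD = 0xCF.
P'6: 0xE4 ⊕ 0xE7 ⊕ 0x99 = 0x9A.

P'1 = 0xC0, P'2 = 0xC5, P'3 = 0x3E, P'4 = 0x06, P'5 = 0xCF, P'6 = 0x9A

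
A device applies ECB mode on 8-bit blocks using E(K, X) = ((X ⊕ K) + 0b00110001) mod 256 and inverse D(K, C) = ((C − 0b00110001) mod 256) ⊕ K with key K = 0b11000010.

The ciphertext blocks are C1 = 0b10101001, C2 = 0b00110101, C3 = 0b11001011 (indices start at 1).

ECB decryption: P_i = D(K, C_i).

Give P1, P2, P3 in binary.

P1: D(K, 0b10101001) = 0b10111010.
P2: D(K, 0b00110101) = 0b11000110.
P3: D(K, 0b11001011) = 0b01011000.

P1 = 0b10111010, P2 = 0b11000110, P3 = 0b01011000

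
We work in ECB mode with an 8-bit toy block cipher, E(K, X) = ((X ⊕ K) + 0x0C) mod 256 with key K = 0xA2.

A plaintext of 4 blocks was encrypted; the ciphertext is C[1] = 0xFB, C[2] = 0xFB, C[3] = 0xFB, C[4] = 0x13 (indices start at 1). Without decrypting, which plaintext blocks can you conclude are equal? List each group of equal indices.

P[1] = P[2] = P[3]

ECB encrypts each block independently with the same key, so equal ciphertext blocks imply equal plaintext blocks.
C[1] = C[2] = C[3] = 0xFB, so P[1] = P[2] = P[3].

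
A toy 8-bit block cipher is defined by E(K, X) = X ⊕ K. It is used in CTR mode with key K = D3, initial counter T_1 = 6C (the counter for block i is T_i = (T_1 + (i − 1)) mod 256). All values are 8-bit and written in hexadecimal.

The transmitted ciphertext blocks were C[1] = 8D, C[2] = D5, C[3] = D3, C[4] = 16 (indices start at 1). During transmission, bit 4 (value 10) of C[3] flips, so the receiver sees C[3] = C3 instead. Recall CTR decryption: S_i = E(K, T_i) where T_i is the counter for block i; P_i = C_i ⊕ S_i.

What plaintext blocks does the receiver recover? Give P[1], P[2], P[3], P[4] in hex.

P[1] = 32, P[2] = 6B, P[3] = 7E, P[4] = AA

Only C[3] changed, to C3. In CTR, a change in C_i flips the same bit in P_i only; the keystream is unaffected. Decrypting the received ciphertext:
P[1]: T = 6C, S = E(K, T) = BF; 8D ⊕ BF = 32.
P[2]: T = 6D, S = E(K, T) = BE; D5 ⊕ BE = 6B.
P[3]: T = 6E, S = E(K, T) = BD; C3 ⊕ BD = 7E.
P[4]: T = 6F, S = E(K, T) = BC; 16 ⊕ BC = AA.
Blocks that differ from the original plaintext: P[3].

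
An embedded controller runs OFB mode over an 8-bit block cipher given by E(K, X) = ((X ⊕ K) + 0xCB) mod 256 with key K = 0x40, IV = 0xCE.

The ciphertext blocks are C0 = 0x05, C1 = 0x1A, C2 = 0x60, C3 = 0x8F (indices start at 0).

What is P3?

P3 = 0x75

OFB decryption: S_i = E(K, S_{i−1}) with S_{−1} = IV; P_i = C_i ⊕ S_i.
P0: S = E(K, 0xCE) = 0x59; 0x05 ⊕ 0x59 = 0x5C.
P1: S = E(K, 0x59) = 0xE4; 0x1A ⊕ 0xE4 = 0xFE.
P2: S = E(K, 0xE4) = 0x6F; 0x60 ⊕ 0x6F = 0x0F.
P3: S = E(K, 0x6F) = 0xFA; 0x8F ⊕ 0xFA = 0x75.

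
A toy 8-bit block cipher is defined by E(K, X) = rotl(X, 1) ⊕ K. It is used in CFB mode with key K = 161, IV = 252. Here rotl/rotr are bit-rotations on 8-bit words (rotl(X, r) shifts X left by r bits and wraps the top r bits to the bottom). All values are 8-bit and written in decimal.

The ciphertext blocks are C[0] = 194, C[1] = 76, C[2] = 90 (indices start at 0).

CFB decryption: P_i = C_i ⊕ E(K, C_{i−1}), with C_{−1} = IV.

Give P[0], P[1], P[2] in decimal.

P[0] = 154, P[1] = 104, P[2] = 99

P[0]: E(K, 252) = 88; 194 ⊕ 88 = 154.
P[1]: E(K, 194) = 36; 76 ⊕ 36 = 104.
P[2]: E(K, 76) = 57; 90 ⊕ 57 = 99.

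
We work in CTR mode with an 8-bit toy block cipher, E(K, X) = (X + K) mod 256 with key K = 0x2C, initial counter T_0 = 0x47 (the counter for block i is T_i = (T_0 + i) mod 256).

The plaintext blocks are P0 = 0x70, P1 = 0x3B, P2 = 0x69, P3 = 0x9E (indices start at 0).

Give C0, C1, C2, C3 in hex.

C0 = 0x03, C1 = 0x4F, C2 = 0x1C, C3 = 0xE8

CTR encryption: S_i = E(K, T_i) where T_i is the counter for block i; C_i = P_i ⊕ S_i.
C0: T = 0x47, S = E(K, T) = 0x73; 0x70 ⊕ 0x73 = 0x03.
C1: T = 0x48, S = E(K, T) = 0x74; 0x3B ⊕ 0x74 = 0x4F.
C2: T = 0x49, S = E(K, T) = 0x75; 0x69 ⊕ 0x75 = 0x1C.
C3: T = 0x4A, S = E(K, T) = 0x76; 0x9E ⊕ 0x76 = 0xE8.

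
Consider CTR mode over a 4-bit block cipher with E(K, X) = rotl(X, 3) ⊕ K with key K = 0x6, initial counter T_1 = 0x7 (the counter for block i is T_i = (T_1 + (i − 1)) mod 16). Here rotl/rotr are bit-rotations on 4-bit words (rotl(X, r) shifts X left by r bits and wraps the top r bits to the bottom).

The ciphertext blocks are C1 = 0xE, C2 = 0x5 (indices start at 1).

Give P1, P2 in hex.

P1 = 0x3, P2 = 0x7

CTR decryption: S_i = E(K, T_i) where T_i is the counter for block i; P_i = C_i ⊕ S_i.
P1: T = 0x7, S = E(K, T) = 0xD; 0xE ⊕ 0xD = 0x3.
P2: T = 0x8, S = E(K, T) = 0x2; 0x5 ⊕ 0x2 = 0x7.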